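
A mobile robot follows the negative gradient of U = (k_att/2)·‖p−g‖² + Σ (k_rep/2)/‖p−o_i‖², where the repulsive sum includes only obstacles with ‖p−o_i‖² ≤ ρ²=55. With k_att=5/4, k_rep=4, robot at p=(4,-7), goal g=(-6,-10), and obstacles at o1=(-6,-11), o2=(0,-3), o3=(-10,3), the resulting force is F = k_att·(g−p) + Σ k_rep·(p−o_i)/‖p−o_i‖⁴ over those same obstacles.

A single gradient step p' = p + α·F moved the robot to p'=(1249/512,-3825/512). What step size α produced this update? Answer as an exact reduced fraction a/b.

α = 1/8

F_att = 5/4·(g−p) = 5/4·(-10,-3) = (-12.5000,-3.7500)
o1: d²=116 > ρ²=55 → inactive
o2: d²=32 ≤ ρ²=55; F_rep = 4·(4,-4)/32² = (0.0156,-0.0156)
o3: d²=296 > ρ²=55 → inactive
F = F_att + ΣF_rep = (-12.4844,-3.7656)
Δp = p'−p = (-1.5605,-0.4707); α = Δx/Fx = (-799/512) / (-799/64) = 1/8
check: Δy/Fy = (-241/512) / (-241/64) = 1/8 ✓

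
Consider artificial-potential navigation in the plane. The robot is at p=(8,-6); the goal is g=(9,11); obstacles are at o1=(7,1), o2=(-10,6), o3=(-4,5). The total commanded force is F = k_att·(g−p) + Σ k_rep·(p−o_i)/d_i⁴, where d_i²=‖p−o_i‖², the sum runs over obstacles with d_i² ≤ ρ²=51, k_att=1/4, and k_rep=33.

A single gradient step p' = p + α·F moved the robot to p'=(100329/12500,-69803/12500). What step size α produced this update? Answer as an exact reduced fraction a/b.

α = 1/10

F_att = 1/4·(g−p) = 1/4·(1,17) = (0.2500,4.2500)
o1: d²=50 ≤ ρ²=51; F_rep = 33·(1,-7)/50² = (0.0132,-0.0924)
o2: d²=468 > ρ²=51 → inactive
o3: d²=265 > ρ²=51 → inactive
F = F_att + ΣF_rep = (0.2632,4.1576)
Δp = p'−p = (0.0263,0.4158); α = Δx/Fx = (329/12500) / (329/1250) = 1/10
check: Δy/Fy = (5197/12500) / (5197/1250) = 1/10 ✓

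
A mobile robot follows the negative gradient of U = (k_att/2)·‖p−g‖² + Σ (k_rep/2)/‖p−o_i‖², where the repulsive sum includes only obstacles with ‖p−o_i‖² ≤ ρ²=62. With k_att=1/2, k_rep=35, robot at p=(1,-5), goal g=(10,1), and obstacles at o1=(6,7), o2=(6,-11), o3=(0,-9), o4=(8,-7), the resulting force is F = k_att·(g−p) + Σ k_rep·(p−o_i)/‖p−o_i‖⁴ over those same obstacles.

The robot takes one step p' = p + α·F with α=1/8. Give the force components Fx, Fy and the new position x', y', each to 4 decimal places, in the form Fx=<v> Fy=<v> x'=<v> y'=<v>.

F_att = 1/2·(g−p) = 1/2·(9,6) = (4.5000,3.0000)
o1: d²=169 > ρ²=62 → inactive
o2: d²=61 ≤ ρ²=62; F_rep = 35·(-5,6)/61² = (-0.0470,0.0564)
o3: d²=17 ≤ ρ²=62; F_rep = 35·(1,4)/17² = (0.1211,0.4844)
o4: d²=53 ≤ ρ²=62; F_rep = 35·(-7,2)/53² = (-0.0872,0.0249)
F = F_att + ΣF_rep = (4.4869,3.5658)
p' = p + 1/8·F = (1.5609,-4.5543)

Fx=4.4869 Fy=3.5658 x'=1.5609 y'=-4.5543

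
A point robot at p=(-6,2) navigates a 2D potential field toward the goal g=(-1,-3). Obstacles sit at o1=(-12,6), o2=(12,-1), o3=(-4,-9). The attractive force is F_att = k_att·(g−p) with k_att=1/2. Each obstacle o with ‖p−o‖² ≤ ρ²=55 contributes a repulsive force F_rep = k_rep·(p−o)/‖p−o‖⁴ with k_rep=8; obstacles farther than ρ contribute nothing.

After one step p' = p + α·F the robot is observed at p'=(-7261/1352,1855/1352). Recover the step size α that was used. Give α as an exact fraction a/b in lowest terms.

α = 1/4

F_att = 1/2·(g−p) = 1/2·(5,-5) = (2.5000,-2.5000)
o1: d²=52 ≤ ρ²=55; F_rep = 8·(6,-4)/52² = (0.0178,-0.0118)
o2: d²=333 > ρ²=55 → inactive
o3: d²=125 > ρ²=55 → inactive
F = F_att + ΣF_rep = (2.5178,-2.5118)
Δp = p'−p = (0.6294,-0.6280); α = Δx/Fx = (851/1352) / (851/338) = 1/4
check: Δy/Fy = (-849/1352) / (-849/338) = 1/4 ✓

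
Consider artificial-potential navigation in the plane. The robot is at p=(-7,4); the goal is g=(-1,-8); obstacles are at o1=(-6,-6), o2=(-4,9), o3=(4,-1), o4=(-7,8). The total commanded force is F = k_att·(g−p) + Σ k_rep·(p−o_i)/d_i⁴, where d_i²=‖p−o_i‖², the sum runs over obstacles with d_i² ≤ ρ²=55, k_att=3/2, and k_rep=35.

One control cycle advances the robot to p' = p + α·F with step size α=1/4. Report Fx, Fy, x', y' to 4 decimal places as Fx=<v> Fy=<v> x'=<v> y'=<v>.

F_att = 3/2·(g−p) = 3/2·(6,-12) = (9.0000,-18.0000)
o1: d²=101 > ρ²=55 → inactive
o2: d²=34 ≤ ρ²=55; F_rep = 35·(-3,-5)/34² = (-0.0908,-0.1514)
o3: d²=146 > ρ²=55 → inactive
o4: d²=16 ≤ ρ²=55; F_rep = 35·(0,-4)/16² = (0.0000,-0.5469)
F = F_att + ΣF_rep = (8.9092,-18.6983)
p' = p + 1/4·F = (-4.7727,-0.6746)

Fx=8.9092 Fy=-18.6983 x'=-4.7727 y'=-0.6746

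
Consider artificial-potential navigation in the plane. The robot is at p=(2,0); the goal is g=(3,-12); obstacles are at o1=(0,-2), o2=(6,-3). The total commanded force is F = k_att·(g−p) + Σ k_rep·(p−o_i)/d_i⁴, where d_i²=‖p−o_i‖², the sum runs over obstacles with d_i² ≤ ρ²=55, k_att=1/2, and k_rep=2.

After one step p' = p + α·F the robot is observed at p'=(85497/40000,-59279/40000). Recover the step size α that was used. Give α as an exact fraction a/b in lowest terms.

α = 1/4

F_att = 1/2·(g−p) = 1/2·(1,-12) = (0.5000,-6.0000)
o1: d²=8 ≤ ρ²=55; F_rep = 2·(2,2)/8² = (0.0625,0.0625)
o2: d²=25 ≤ ρ²=55; F_rep = 2·(-4,3)/25² = (-0.0128,0.0096)
F = F_att + ΣF_rep = (0.5497,-5.9279)
Δp = p'−p = (0.1374,-1.4820); α = Δx/Fx = (5497/40000) / (5497/10000) = 1/4
check: Δy/Fy = (-59279/40000) / (-59279/10000) = 1/4 ✓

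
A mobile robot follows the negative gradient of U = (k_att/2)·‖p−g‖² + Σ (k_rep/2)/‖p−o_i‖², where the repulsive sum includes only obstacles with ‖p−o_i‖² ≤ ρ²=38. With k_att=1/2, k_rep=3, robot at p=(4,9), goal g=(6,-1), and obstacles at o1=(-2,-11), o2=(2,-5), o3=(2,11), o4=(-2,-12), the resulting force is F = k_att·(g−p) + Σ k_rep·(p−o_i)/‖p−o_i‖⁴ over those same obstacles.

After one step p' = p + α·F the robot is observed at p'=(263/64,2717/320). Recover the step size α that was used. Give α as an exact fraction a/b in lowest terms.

F_att = 1/2·(g−p) = 1/2·(2,-10) = (1.0000,-5.0000)
o1: d²=436 > ρ²=38 → inactive
o2: d²=200 > ρ²=38 → inactive
o3: d²=8 ≤ ρ²=38; F_rep = 3·(2,-2)/8² = (0.0938,-0.0938)
o4: d²=477 > ρ²=38 → inactive
F = F_att + ΣF_rep = (1.0938,-5.0938)
Δp = p'−p = (0.1094,-0.5094); α = Δx/Fx = (7/64) / (35/32) = 1/10
check: Δy/Fy = (-163/320) / (-163/32) = 1/10 ✓

α = 1/10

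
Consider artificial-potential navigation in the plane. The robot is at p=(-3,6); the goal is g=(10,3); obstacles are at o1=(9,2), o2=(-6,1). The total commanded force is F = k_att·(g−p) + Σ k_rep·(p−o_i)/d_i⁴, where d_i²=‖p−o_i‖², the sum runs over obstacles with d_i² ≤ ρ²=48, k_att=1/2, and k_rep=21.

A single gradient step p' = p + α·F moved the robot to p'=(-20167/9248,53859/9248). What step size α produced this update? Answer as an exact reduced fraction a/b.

α = 1/8

F_att = 1/2·(g−p) = 1/2·(13,-3) = (6.5000,-1.5000)
o1: d²=160 > ρ²=48 → inactive
o2: d²=34 ≤ ρ²=48; F_rep = 21·(3,5)/34² = (0.0545,0.0908)
F = F_att + ΣF_rep = (6.5545,-1.4092)
Δp = p'−p = (0.8193,-0.1761); α = Δx/Fx = (7577/9248) / (7577/1156) = 1/8
check: Δy/Fy = (-1629/9248) / (-1629/1156) = 1/8 ✓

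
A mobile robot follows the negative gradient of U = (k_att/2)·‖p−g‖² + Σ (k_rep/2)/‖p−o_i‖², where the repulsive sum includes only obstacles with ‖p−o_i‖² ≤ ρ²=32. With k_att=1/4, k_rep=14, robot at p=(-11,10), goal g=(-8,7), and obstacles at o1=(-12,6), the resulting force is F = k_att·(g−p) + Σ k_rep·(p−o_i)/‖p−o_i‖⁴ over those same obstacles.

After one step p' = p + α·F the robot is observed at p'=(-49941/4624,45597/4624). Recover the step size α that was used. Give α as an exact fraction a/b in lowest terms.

F_att = 1/4·(g−p) = 1/4·(3,-3) = (0.7500,-0.7500)
o1: d²=17 ≤ ρ²=32; F_rep = 14·(1,4)/17² = (0.0484,0.1938)
F = F_att + ΣF_rep = (0.7984,-0.5562)
Δp = p'−p = (0.1996,-0.1391); α = Δx/Fx = (923/4624) / (923/1156) = 1/4
check: Δy/Fy = (-643/4624) / (-643/1156) = 1/4 ✓

α = 1/4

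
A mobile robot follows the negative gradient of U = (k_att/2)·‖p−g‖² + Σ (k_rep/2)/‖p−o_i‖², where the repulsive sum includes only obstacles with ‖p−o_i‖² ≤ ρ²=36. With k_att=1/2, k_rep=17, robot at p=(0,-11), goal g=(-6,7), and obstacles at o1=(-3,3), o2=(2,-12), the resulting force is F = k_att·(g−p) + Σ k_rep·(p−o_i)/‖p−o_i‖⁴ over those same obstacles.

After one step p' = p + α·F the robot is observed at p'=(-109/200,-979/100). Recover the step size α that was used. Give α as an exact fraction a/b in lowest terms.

F_att = 1/2·(g−p) = 1/2·(-6,18) = (-3.0000,9.0000)
o1: d²=205 > ρ²=36 → inactive
o2: d²=5 ≤ ρ²=36; F_rep = 17·(-2,1)/5² = (-1.3600,0.6800)
F = F_att + ΣF_rep = (-4.3600,9.6800)
Δp = p'−p = (-0.5450,1.2100); α = Δx/Fx = (-109/200) / (-109/25) = 1/8
check: Δy/Fy = (121/100) / (242/25) = 1/8 ✓

α = 1/8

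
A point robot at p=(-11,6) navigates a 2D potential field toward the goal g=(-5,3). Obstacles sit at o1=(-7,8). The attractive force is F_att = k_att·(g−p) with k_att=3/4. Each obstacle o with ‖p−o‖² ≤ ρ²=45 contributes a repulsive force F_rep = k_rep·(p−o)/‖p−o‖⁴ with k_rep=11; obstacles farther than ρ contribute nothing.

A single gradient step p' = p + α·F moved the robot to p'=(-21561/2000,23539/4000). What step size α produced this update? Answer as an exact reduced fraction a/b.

F_att = 3/4·(g−p) = 3/4·(6,-3) = (4.5000,-2.2500)
o1: d²=20 ≤ ρ²=45; F_rep = 11·(-4,-2)/20² = (-0.1100,-0.0550)
F = F_att + ΣF_rep = (4.3900,-2.3050)
Δp = p'−p = (0.2195,-0.1153); α = Δx/Fx = (439/2000) / (439/100) = 1/20
check: Δy/Fy = (-461/4000) / (-461/200) = 1/20 ✓

α = 1/20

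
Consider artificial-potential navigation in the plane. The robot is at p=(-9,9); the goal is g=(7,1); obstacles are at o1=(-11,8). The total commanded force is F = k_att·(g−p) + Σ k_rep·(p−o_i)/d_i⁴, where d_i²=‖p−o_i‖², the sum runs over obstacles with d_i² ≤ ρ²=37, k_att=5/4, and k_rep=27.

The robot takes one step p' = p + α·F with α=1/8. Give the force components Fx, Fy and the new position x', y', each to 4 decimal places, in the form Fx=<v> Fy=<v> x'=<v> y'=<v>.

Fx=22.1600 Fy=-8.9200 x'=-6.2300 y'=7.8850

F_att = 5/4·(g−p) = 5/4·(16,-8) = (20.0000,-10.0000)
o1: d²=5 ≤ ρ²=37; F_rep = 27·(2,1)/5² = (2.1600,1.0800)
F = F_att + ΣF_rep = (22.1600,-8.9200)
p' = p + 1/8·F = (-6.2300,7.8850)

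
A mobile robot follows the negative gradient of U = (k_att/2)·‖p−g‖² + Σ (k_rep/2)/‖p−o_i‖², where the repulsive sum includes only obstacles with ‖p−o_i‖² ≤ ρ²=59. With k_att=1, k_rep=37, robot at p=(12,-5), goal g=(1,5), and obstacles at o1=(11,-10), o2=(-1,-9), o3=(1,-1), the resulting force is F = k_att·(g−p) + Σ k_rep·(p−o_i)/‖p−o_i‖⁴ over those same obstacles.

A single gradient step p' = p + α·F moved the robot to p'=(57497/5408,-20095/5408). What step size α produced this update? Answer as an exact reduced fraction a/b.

F_att = 1·(g−p) = 1·(-11,10) = (-11.0000,10.0000)
o1: d²=26 ≤ ρ²=59; F_rep = 37·(1,5)/26² = (0.0547,0.2737)
o2: d²=185 > ρ²=59 → inactive
o3: d²=137 > ρ²=59 → inactive
F = F_att + ΣF_rep = (-10.9453,10.2737)
Δp = p'−p = (-1.3682,1.2842); α = Δx/Fx = (-7399/5408) / (-7399/676) = 1/8
check: Δy/Fy = (6945/5408) / (6945/676) = 1/8 ✓

α = 1/8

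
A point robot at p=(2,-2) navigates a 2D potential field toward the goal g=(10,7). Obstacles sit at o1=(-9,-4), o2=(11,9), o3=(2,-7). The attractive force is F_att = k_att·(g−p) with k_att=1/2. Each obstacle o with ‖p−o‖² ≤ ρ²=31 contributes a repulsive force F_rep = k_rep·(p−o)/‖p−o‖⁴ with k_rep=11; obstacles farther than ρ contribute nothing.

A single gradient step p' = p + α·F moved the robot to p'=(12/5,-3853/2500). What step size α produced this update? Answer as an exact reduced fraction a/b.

F_att = 1/2·(g−p) = 1/2·(8,9) = (4.0000,4.5000)
o1: d²=125 > ρ²=31 → inactive
o2: d²=202 > ρ²=31 → inactive
o3: d²=25 ≤ ρ²=31; F_rep = 11·(0,5)/25² = (0.0000,0.0880)
F = F_att + ΣF_rep = (4.0000,4.5880)
Δp = p'−p = (0.4000,0.4588); α = Δx/Fx = (2/5) / (4) = 1/10
check: Δy/Fy = (1147/2500) / (1147/250) = 1/10 ✓

α = 1/10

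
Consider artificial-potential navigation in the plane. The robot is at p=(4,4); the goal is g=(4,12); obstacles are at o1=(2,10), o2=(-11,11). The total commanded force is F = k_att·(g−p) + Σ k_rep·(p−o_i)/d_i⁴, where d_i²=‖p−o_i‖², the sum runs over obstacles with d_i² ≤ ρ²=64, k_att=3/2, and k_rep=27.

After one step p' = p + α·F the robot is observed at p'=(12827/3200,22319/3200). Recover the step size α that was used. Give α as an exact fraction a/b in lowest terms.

α = 1/4

F_att = 3/2·(g−p) = 3/2·(0,8) = (0.0000,12.0000)
o1: d²=40 ≤ ρ²=64; F_rep = 27·(2,-6)/40² = (0.0338,-0.1013)
o2: d²=274 > ρ²=64 → inactive
F = F_att + ΣF_rep = (0.0338,11.8987)
Δp = p'−p = (0.0084,2.9747); α = Δx/Fx = (27/3200) / (27/800) = 1/4
check: Δy/Fy = (9519/3200) / (9519/800) = 1/4 ✓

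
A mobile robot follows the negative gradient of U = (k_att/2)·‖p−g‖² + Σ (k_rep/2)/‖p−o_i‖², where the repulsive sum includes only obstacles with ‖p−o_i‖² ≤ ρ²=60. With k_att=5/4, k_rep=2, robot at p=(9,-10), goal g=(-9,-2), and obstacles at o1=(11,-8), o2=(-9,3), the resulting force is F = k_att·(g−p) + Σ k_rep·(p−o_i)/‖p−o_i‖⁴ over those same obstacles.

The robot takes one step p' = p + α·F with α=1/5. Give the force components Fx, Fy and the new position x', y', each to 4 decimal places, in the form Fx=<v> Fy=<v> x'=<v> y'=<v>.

F_att = 5/4·(g−p) = 5/4·(-18,8) = (-22.5000,10.0000)
o1: d²=8 ≤ ρ²=60; F_rep = 2·(-2,-2)/8² = (-0.0625,-0.0625)
o2: d²=493 > ρ²=60 → inactive
F = F_att + ΣF_rep = (-22.5625,9.9375)
p' = p + 1/5·F = (4.4875,-8.0125)

Fx=-22.5625 Fy=9.9375 x'=4.4875 y'=-8.0125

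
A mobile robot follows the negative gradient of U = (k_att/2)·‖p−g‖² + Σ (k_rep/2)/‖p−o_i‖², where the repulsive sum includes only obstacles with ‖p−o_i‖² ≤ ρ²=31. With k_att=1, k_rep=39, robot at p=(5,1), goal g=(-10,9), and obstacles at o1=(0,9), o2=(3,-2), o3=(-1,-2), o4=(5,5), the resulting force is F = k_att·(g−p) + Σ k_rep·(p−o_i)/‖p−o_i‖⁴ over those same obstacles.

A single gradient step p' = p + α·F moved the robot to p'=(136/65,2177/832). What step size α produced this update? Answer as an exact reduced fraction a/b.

F_att = 1·(g−p) = 1·(-15,8) = (-15.0000,8.0000)
o1: d²=89 > ρ²=31 → inactive
o2: d²=13 ≤ ρ²=31; F_rep = 39·(2,3)/13² = (0.4615,0.6923)
o3: d²=45 > ρ²=31 → inactive
o4: d²=16 ≤ ρ²=31; F_rep = 39·(0,-4)/16² = (0.0000,-0.6094)
F = F_att + ΣF_rep = (-14.5385,8.0829)
Δp = p'−p = (-2.9077,1.6166); α = Δx/Fx = (-189/65) / (-189/13) = 1/5
check: Δy/Fy = (1345/832) / (6725/832) = 1/5 ✓

α = 1/5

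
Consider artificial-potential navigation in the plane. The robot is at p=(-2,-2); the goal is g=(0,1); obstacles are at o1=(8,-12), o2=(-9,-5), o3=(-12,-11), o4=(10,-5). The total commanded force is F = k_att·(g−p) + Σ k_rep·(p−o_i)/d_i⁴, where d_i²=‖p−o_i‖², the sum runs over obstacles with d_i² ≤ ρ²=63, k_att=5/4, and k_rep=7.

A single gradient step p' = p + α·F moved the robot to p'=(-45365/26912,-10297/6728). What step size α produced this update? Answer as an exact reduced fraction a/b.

F_att = 5/4·(g−p) = 5/4·(2,3) = (2.5000,3.7500)
o1: d²=200 > ρ²=63 → inactive
o2: d²=58 ≤ ρ²=63; F_rep = 7·(7,3)/58² = (0.0146,0.0062)
o3: d²=181 > ρ²=63 → inactive
o4: d²=153 > ρ²=63 → inactive
F = F_att + ΣF_rep = (2.5146,3.7562)
Δp = p'−p = (0.3143,0.4695); α = Δx/Fx = (8459/26912) / (8459/3364) = 1/8
check: Δy/Fy = (3159/6728) / (3159/841) = 1/8 ✓

α = 1/8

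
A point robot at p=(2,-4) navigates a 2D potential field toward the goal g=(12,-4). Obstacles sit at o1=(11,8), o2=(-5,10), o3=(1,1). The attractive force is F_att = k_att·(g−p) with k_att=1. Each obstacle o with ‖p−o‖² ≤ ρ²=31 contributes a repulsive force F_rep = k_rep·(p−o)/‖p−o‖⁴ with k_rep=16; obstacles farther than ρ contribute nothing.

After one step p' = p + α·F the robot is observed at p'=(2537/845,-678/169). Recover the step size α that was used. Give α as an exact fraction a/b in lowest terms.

F_att = 1·(g−p) = 1·(10,0) = (10.0000,0.0000)
o1: d²=225 > ρ²=31 → inactive
o2: d²=245 > ρ²=31 → inactive
o3: d²=26 ≤ ρ²=31; F_rep = 16·(1,-5)/26² = (0.0237,-0.1183)
F = F_att + ΣF_rep = (10.0237,-0.1183)
Δp = p'−p = (1.0024,-0.0118); α = Δx/Fx = (847/845) / (1694/169) = 1/10
check: Δy/Fy = (-2/169) / (-20/169) = 1/10 ✓

α = 1/10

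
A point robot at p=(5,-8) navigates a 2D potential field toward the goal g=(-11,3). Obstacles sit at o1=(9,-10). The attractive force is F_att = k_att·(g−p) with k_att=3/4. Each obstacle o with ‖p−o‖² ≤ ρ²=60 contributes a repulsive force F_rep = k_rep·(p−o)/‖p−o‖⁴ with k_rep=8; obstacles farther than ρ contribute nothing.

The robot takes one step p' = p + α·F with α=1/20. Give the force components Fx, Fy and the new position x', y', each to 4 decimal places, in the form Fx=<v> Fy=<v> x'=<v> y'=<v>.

Fx=-12.0800 Fy=8.2900 x'=4.3960 y'=-7.5855

F_att = 3/4·(g−p) = 3/4·(-16,11) = (-12.0000,8.2500)
o1: d²=20 ≤ ρ²=60; F_rep = 8·(-4,2)/20² = (-0.0800,0.0400)
F = F_att + ΣF_rep = (-12.0800,8.2900)
p' = p + 1/20·F = (4.3960,-7.5855)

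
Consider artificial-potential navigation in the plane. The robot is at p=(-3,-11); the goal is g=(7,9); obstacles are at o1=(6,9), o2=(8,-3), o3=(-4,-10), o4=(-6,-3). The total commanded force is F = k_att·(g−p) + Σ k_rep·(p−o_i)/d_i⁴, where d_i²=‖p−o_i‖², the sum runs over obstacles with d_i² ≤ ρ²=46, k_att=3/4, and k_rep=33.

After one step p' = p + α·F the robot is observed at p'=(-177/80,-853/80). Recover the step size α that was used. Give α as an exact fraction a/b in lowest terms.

F_att = 3/4·(g−p) = 3/4·(10,20) = (7.5000,15.0000)
o1: d²=481 > ρ²=46 → inactive
o2: d²=185 > ρ²=46 → inactive
o3: d²=2 ≤ ρ²=46; F_rep = 33·(1,-1)/2² = (8.2500,-8.2500)
o4: d²=73 > ρ²=46 → inactive
F = F_att + ΣF_rep = (15.7500,6.7500)
Δp = p'−p = (0.7875,0.3375); α = Δx/Fx = (63/80) / (63/4) = 1/20
check: Δy/Fy = (27/80) / (27/4) = 1/20 ✓

α = 1/20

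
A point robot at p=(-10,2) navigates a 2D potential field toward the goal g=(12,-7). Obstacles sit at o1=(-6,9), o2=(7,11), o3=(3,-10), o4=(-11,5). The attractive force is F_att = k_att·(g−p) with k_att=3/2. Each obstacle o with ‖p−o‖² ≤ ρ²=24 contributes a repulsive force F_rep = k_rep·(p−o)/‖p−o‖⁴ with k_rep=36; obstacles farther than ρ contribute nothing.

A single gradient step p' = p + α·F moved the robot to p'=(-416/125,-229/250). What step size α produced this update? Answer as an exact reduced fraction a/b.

α = 1/5

F_att = 3/2·(g−p) = 3/2·(22,-9) = (33.0000,-13.5000)
o1: d²=65 > ρ²=24 → inactive
o2: d²=370 > ρ²=24 → inactive
o3: d²=313 > ρ²=24 → inactive
o4: d²=10 ≤ ρ²=24; F_rep = 36·(1,-3)/10² = (0.3600,-1.0800)
F = F_att + ΣF_rep = (33.3600,-14.5800)
Δp = p'−p = (6.6720,-2.9160); α = Δx/Fx = (834/125) / (834/25) = 1/5
check: Δy/Fy = (-729/250) / (-729/50) = 1/5 ✓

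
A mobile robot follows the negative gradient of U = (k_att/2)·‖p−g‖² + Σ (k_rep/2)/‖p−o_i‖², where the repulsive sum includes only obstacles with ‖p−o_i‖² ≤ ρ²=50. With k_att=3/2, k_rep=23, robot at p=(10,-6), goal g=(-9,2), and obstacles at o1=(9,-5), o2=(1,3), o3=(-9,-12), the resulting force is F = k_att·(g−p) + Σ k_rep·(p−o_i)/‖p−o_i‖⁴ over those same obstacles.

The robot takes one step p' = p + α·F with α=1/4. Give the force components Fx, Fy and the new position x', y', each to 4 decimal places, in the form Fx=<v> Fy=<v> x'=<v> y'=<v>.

Fx=-22.7500 Fy=6.2500 x'=4.3125 y'=-4.4375

F_att = 3/2·(g−p) = 3/2·(-19,8) = (-28.5000,12.0000)
o1: d²=2 ≤ ρ²=50; F_rep = 23·(1,-1)/2² = (5.7500,-5.7500)
o2: d²=162 > ρ²=50 → inactive
o3: d²=397 > ρ²=50 → inactive
F = F_att + ΣF_rep = (-22.7500,6.2500)
p' = p + 1/4·F = (4.3125,-4.4375)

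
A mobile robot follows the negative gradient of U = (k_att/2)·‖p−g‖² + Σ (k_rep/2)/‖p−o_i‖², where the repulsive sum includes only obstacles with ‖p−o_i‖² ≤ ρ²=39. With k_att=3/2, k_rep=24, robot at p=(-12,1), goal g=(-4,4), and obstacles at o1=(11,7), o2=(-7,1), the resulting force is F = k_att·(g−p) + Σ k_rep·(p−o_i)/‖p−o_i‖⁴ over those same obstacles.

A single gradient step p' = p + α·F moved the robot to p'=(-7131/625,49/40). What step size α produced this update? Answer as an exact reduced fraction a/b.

F_att = 3/2·(g−p) = 3/2·(8,3) = (12.0000,4.5000)
o1: d²=565 > ρ²=39 → inactive
o2: d²=25 ≤ ρ²=39; F_rep = 24·(-5,0)/25² = (-0.1920,0.0000)
F = F_att + ΣF_rep = (11.8080,4.5000)
Δp = p'−p = (0.5904,0.2250); α = Δx/Fx = (369/625) / (1476/125) = 1/20
check: Δy/Fy = (9/40) / (9/2) = 1/20 ✓

α = 1/20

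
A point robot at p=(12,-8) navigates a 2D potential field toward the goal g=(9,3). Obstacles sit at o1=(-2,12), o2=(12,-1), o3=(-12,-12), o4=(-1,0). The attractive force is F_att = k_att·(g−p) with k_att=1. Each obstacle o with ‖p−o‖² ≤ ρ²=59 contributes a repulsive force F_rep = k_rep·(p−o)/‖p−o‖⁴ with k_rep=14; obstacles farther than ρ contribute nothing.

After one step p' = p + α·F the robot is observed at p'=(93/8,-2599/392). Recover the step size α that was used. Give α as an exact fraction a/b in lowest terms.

F_att = 1·(g−p) = 1·(-3,11) = (-3.0000,11.0000)
o1: d²=596 > ρ²=59 → inactive
o2: d²=49 ≤ ρ²=59; F_rep = 14·(0,-7)/49² = (0.0000,-0.0408)
o3: d²=592 > ρ²=59 → inactive
o4: d²=233 > ρ²=59 → inactive
F = F_att + ΣF_rep = (-3.0000,10.9592)
Δp = p'−p = (-0.3750,1.3699); α = Δx/Fx = (-3/8) / (-3) = 1/8
check: Δy/Fy = (537/392) / (537/49) = 1/8 ✓

α = 1/8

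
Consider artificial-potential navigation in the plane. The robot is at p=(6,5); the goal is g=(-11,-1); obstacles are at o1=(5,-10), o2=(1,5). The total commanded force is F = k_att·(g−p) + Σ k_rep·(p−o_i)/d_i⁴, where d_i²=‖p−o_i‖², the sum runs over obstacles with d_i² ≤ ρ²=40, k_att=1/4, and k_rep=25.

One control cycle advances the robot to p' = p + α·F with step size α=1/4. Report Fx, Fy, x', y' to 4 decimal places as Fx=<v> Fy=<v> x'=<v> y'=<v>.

Fx=-4.0500 Fy=-1.5000 x'=4.9875 y'=4.6250

F_att = 1/4·(g−p) = 1/4·(-17,-6) = (-4.2500,-1.5000)
o1: d²=226 > ρ²=40 → inactive
o2: d²=25 ≤ ρ²=40; F_rep = 25·(5,0)/25² = (0.2000,0.0000)
F = F_att + ΣF_rep = (-4.0500,-1.5000)
p' = p + 1/4·F = (4.9875,4.6250)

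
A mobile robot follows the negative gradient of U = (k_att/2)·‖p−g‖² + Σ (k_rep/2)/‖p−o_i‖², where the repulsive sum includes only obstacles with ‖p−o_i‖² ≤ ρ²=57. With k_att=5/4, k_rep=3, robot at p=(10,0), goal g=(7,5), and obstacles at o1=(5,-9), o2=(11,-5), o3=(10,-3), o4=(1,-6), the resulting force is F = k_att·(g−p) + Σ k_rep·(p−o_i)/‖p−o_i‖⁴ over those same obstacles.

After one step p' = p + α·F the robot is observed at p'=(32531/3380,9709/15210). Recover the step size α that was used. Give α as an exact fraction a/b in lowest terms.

F_att = 5/4·(g−p) = 5/4·(-3,5) = (-3.7500,6.2500)
o1: d²=106 > ρ²=57 → inactive
o2: d²=26 ≤ ρ²=57; F_rep = 3·(-1,5)/26² = (-0.0044,0.0222)
o3: d²=9 ≤ ρ²=57; F_rep = 3·(0,3)/9² = (0.0000,0.1111)
o4: d²=117 > ρ²=57 → inactive
F = F_att + ΣF_rep = (-3.7544,6.3833)
Δp = p'−p = (-0.3754,0.6383); α = Δx/Fx = (-1269/3380) / (-1269/338) = 1/10
check: Δy/Fy = (9709/15210) / (9709/1521) = 1/10 ✓

α = 1/10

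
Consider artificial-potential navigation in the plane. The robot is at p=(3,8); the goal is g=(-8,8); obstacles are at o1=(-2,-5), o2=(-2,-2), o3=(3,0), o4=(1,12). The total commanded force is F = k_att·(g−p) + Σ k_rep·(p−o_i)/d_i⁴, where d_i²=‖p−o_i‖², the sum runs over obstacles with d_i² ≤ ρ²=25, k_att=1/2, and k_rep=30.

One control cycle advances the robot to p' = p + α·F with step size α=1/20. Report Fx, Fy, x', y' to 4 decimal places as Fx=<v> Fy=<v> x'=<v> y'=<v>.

F_att = 1/2·(g−p) = 1/2·(-11,0) = (-5.5000,0.0000)
o1: d²=194 > ρ²=25 → inactive
o2: d²=125 > ρ²=25 → inactive
o3: d²=64 > ρ²=25 → inactive
o4: d²=20 ≤ ρ²=25; F_rep = 30·(2,-4)/20² = (0.1500,-0.3000)
F = F_att + ΣF_rep = (-5.3500,-0.3000)
p' = p + 1/20·F = (2.7325,7.9850)

Fx=-5.3500 Fy=-0.3000 x'=2.7325 y'=7.9850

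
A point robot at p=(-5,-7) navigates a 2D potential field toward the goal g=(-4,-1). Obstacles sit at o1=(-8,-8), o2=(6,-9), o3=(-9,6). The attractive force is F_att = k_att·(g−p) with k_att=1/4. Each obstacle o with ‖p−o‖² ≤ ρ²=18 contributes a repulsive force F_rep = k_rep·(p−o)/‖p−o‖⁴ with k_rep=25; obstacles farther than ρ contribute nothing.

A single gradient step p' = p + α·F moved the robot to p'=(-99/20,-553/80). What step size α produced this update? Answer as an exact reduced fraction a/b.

F_att = 1/4·(g−p) = 1/4·(1,6) = (0.2500,1.5000)
o1: d²=10 ≤ ρ²=18; F_rep = 25·(3,1)/10² = (0.7500,0.2500)
o2: d²=125 > ρ²=18 → inactive
o3: d²=185 > ρ²=18 → inactive
F = F_att + ΣF_rep = (1.0000,1.7500)
Δp = p'−p = (0.0500,0.0875); α = Δx/Fx = (1/20) / (1) = 1/20
check: Δy/Fy = (7/80) / (7/4) = 1/20 ✓

α = 1/20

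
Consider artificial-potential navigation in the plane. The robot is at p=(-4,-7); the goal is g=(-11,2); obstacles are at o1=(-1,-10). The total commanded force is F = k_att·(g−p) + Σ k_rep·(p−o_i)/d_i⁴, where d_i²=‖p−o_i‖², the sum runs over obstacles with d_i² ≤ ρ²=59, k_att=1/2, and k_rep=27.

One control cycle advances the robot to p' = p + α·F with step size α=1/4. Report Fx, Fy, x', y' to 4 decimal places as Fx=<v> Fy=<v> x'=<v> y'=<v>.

F_att = 1/2·(g−p) = 1/2·(-7,9) = (-3.5000,4.5000)
o1: d²=18 ≤ ρ²=59; F_rep = 27·(-3,3)/18² = (-0.2500,0.2500)
F = F_att + ΣF_rep = (-3.7500,4.7500)
p' = p + 1/4·F = (-4.9375,-5.8125)

Fx=-3.7500 Fy=4.7500 x'=-4.9375 y'=-5.8125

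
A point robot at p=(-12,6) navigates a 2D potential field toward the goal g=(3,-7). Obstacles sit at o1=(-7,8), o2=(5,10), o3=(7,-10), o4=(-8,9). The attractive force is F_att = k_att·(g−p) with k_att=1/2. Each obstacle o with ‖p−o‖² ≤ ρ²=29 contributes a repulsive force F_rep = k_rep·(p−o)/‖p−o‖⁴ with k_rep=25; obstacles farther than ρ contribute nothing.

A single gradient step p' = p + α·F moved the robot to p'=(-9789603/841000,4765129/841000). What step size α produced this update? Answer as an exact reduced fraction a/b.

F_att = 1/2·(g−p) = 1/2·(15,-13) = (7.5000,-6.5000)
o1: d²=29 ≤ ρ²=29; F_rep = 25·(-5,-2)/29² = (-0.1486,-0.0595)
o2: d²=305 > ρ²=29 → inactive
o3: d²=617 > ρ²=29 → inactive
o4: d²=25 ≤ ρ²=29; F_rep = 25·(-4,-3)/25² = (-0.1600,-0.1200)
F = F_att + ΣF_rep = (7.1914,-6.6795)
Δp = p'−p = (0.3596,-0.3340); α = Δx/Fx = (302397/841000) / (302397/42050) = 1/20
check: Δy/Fy = (-280871/841000) / (-280871/42050) = 1/20 ✓

α = 1/20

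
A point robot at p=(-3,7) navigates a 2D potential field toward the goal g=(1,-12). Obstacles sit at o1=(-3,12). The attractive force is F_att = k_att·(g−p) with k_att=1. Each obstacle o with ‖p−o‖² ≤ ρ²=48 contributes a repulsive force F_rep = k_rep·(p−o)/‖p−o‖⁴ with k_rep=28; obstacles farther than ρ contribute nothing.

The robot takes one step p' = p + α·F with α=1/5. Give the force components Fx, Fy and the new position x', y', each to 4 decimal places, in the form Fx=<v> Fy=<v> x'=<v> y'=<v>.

F_att = 1·(g−p) = 1·(4,-19) = (4.0000,-19.0000)
o1: d²=25 ≤ ρ²=48; F_rep = 28·(0,-5)/25² = (0.0000,-0.2240)
F = F_att + ΣF_rep = (4.0000,-19.2240)
p' = p + 1/5·F = (-2.2000,3.1552)

Fx=4.0000 Fy=-19.2240 x'=-2.2000 y'=3.1552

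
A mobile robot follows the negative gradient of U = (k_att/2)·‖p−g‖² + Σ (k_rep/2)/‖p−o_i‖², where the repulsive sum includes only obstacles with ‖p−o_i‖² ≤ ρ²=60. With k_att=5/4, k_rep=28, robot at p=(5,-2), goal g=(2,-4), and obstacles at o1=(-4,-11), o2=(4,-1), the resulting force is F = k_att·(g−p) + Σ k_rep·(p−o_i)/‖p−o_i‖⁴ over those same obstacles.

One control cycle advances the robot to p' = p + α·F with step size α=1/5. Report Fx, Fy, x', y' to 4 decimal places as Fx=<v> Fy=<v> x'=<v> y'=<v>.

Fx=3.2500 Fy=-9.5000 x'=5.6500 y'=-3.9000

F_att = 5/4·(g−p) = 5/4·(-3,-2) = (-3.7500,-2.5000)
o1: d²=162 > ρ²=60 → inactive
o2: d²=2 ≤ ρ²=60; F_rep = 28·(1,-1)/2² = (7.0000,-7.0000)
F = F_att + ΣF_rep = (3.2500,-9.5000)
p' = p + 1/5·F = (5.6500,-3.9000)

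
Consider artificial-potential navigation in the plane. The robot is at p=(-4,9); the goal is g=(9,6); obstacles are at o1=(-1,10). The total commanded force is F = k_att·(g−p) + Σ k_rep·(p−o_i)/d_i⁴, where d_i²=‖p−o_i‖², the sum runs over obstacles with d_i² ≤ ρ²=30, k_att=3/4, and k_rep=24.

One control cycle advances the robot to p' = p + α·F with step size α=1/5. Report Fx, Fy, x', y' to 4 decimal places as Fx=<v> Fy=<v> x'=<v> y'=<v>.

F_att = 3/4·(g−p) = 3/4·(13,-3) = (9.7500,-2.2500)
o1: d²=10 ≤ ρ²=30; F_rep = 24·(-3,-1)/10² = (-0.7200,-0.2400)
F = F_att + ΣF_rep = (9.0300,-2.4900)
p' = p + 1/5·F = (-2.1940,8.5020)

Fx=9.0300 Fy=-2.4900 x'=-2.1940 y'=8.5020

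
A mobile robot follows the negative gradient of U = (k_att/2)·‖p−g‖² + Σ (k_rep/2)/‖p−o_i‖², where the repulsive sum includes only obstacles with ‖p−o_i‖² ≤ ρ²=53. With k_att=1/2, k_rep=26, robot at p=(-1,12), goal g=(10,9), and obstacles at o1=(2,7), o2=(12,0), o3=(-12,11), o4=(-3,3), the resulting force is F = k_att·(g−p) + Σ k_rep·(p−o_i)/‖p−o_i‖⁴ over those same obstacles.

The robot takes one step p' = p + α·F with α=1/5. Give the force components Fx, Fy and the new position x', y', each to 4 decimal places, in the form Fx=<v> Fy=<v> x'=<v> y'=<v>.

Fx=5.4325 Fy=-1.3875 x'=0.0865 y'=11.7225

F_att = 1/2·(g−p) = 1/2·(11,-3) = (5.5000,-1.5000)
o1: d²=34 ≤ ρ²=53; F_rep = 26·(-3,5)/34² = (-0.0675,0.1125)
o2: d²=313 > ρ²=53 → inactive
o3: d²=122 > ρ²=53 → inactive
o4: d²=85 > ρ²=53 → inactive
F = F_att + ΣF_rep = (5.4325,-1.3875)
p' = p + 1/5·F = (0.0865,11.7225)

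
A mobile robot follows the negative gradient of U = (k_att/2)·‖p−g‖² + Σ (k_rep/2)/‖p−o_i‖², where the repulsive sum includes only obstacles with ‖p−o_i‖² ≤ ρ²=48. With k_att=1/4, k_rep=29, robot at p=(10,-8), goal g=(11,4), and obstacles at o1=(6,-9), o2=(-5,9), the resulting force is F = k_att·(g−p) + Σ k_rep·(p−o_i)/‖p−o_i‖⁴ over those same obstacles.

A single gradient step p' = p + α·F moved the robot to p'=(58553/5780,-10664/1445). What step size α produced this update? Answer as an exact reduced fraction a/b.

α = 1/5

F_att = 1/4·(g−p) = 1/4·(1,12) = (0.2500,3.0000)
o1: d²=17 ≤ ρ²=48; F_rep = 29·(4,1)/17² = (0.4014,0.1003)
o2: d²=514 > ρ²=48 → inactive
F = F_att + ΣF_rep = (0.6514,3.1003)
Δp = p'−p = (0.1303,0.6201); α = Δx/Fx = (753/5780) / (753/1156) = 1/5
check: Δy/Fy = (896/1445) / (896/289) = 1/5 ✓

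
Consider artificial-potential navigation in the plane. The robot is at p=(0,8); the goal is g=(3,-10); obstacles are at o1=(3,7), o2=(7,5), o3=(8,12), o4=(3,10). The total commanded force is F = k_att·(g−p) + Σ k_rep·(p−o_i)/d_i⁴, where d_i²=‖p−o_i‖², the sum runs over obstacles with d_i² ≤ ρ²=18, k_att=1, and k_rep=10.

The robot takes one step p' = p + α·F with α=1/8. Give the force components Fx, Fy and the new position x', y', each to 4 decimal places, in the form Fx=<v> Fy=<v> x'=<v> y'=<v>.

Fx=2.5225 Fy=-18.0183 x'=0.3153 y'=5.7477

F_att = 1·(g−p) = 1·(3,-18) = (3.0000,-18.0000)
o1: d²=10 ≤ ρ²=18; F_rep = 10·(-3,1)/10² = (-0.3000,0.1000)
o2: d²=58 > ρ²=18 → inactive
o3: d²=80 > ρ²=18 → inactive
o4: d²=13 ≤ ρ²=18; F_rep = 10·(-3,-2)/13² = (-0.1775,-0.1183)
F = F_att + ΣF_rep = (2.5225,-18.0183)
p' = p + 1/8·F = (0.3153,5.7477)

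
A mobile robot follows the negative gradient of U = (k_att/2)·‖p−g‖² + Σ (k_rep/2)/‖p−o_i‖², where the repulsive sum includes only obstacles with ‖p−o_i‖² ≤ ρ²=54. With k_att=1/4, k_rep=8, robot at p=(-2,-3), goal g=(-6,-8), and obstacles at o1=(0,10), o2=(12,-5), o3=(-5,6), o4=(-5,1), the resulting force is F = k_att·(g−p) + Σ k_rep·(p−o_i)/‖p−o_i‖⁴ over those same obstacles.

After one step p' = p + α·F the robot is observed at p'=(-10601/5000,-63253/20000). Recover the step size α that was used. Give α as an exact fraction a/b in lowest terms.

F_att = 1/4·(g−p) = 1/4·(-4,-5) = (-1.0000,-1.2500)
o1: d²=173 > ρ²=54 → inactive
o2: d²=200 > ρ²=54 → inactive
o3: d²=90 > ρ²=54 → inactive
o4: d²=25 ≤ ρ²=54; F_rep = 8·(3,-4)/25² = (0.0384,-0.0512)
F = F_att + ΣF_rep = (-0.9616,-1.3012)
Δp = p'−p = (-0.1202,-0.1626); α = Δx/Fx = (-601/5000) / (-601/625) = 1/8
check: Δy/Fy = (-3253/20000) / (-3253/2500) = 1/8 ✓

α = 1/8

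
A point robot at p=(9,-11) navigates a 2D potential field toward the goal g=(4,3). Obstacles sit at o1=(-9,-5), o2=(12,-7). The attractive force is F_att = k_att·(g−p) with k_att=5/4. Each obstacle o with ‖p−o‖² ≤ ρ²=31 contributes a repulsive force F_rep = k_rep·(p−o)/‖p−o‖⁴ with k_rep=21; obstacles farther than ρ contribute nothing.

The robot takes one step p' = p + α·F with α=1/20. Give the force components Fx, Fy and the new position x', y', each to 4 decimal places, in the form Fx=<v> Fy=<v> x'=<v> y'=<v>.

F_att = 5/4·(g−p) = 5/4·(-5,14) = (-6.2500,17.5000)
o1: d²=360 > ρ²=31 → inactive
o2: d²=25 ≤ ρ²=31; F_rep = 21·(-3,-4)/25² = (-0.1008,-0.1344)
F = F_att + ΣF_rep = (-6.3508,17.3656)
p' = p + 1/20·F = (8.6825,-10.1317)

Fx=-6.3508 Fy=17.3656 x'=8.6825 y'=-10.1317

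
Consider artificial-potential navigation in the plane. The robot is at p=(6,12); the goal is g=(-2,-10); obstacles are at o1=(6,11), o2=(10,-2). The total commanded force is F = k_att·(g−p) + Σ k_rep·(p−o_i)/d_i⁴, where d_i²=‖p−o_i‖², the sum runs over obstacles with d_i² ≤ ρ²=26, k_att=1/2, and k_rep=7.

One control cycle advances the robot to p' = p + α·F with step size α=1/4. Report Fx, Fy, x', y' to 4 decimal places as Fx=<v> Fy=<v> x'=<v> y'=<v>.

Fx=-4.0000 Fy=-4.0000 x'=5.0000 y'=11.0000

F_att = 1/2·(g−p) = 1/2·(-8,-22) = (-4.0000,-11.0000)
o1: d²=1 ≤ ρ²=26; F_rep = 7·(0,1)/1² = (0.0000,7.0000)
o2: d²=212 > ρ²=26 → inactive
F = F_att + ΣF_rep = (-4.0000,-4.0000)
p' = p + 1/4·F = (5.0000,11.0000)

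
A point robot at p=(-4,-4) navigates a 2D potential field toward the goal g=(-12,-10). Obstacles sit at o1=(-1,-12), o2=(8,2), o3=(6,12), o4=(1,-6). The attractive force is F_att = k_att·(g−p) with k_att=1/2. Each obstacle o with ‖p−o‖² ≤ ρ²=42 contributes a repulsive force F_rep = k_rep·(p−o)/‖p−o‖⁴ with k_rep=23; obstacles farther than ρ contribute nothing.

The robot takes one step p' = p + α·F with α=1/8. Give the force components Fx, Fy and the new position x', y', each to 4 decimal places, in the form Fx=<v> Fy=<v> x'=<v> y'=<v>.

F_att = 1/2·(g−p) = 1/2·(-8,-6) = (-4.0000,-3.0000)
o1: d²=73 > ρ²=42 → inactive
o2: d²=180 > ρ²=42 → inactive
o3: d²=356 > ρ²=42 → inactive
o4: d²=29 ≤ ρ²=42; F_rep = 23·(-5,2)/29² = (-0.1367,0.0547)
F = F_att + ΣF_rep = (-4.1367,-2.9453)
p' = p + 1/8·F = (-4.5171,-4.3682)

Fx=-4.1367 Fy=-2.9453 x'=-4.5171 y'=-4.3682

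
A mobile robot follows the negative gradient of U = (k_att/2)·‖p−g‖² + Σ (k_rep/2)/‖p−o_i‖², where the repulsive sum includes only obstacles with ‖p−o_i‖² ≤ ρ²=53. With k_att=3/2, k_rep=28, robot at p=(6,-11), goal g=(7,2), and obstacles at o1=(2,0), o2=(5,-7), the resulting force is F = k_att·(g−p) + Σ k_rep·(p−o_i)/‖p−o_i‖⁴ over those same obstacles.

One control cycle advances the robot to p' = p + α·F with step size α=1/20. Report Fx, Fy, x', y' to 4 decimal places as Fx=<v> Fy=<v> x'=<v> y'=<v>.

F_att = 3/2·(g−p) = 3/2·(1,13) = (1.5000,19.5000)
o1: d²=137 > ρ²=53 → inactive
o2: d²=17 ≤ ρ²=53; F_rep = 28·(1,-4)/17² = (0.0969,-0.3875)
F = F_att + ΣF_rep = (1.5969,19.1125)
p' = p + 1/20·F = (6.0798,-10.0444)

Fx=1.5969 Fy=19.1125 x'=6.0798 y'=-10.0444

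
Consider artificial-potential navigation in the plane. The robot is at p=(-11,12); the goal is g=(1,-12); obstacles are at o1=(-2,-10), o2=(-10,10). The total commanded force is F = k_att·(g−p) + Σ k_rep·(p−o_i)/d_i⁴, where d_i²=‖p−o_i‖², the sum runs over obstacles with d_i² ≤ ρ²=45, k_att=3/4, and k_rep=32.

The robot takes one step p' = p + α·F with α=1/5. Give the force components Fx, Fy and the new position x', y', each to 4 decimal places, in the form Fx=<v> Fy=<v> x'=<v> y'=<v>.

Fx=7.7200 Fy=-15.4400 x'=-9.4560 y'=8.9120

F_att = 3/4·(g−p) = 3/4·(12,-24) = (9.0000,-18.0000)
o1: d²=565 > ρ²=45 → inactive
o2: d²=5 ≤ ρ²=45; F_rep = 32·(-1,2)/5² = (-1.2800,2.5600)
F = F_att + ΣF_rep = (7.7200,-15.4400)
p' = p + 1/5·F = (-9.4560,8.9120)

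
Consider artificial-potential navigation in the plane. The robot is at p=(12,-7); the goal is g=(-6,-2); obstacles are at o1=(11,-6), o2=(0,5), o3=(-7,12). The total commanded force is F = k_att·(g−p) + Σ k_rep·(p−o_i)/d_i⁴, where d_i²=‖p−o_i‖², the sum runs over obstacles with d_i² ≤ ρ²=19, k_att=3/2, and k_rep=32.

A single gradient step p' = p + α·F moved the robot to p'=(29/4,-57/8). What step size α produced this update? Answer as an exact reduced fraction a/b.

α = 1/4

F_att = 3/2·(g−p) = 3/2·(-18,5) = (-27.0000,7.5000)
o1: d²=2 ≤ ρ²=19; F_rep = 32·(1,-1)/2² = (8.0000,-8.0000)
o2: d²=288 > ρ²=19 → inactive
o3: d²=722 > ρ²=19 → inactive
F = F_att + ΣF_rep = (-19.0000,-0.5000)
Δp = p'−p = (-4.7500,-0.1250); α = Δx/Fx = (-19/4) / (-19) = 1/4
check: Δy/Fy = (-1/8) / (-1/2) = 1/4 ✓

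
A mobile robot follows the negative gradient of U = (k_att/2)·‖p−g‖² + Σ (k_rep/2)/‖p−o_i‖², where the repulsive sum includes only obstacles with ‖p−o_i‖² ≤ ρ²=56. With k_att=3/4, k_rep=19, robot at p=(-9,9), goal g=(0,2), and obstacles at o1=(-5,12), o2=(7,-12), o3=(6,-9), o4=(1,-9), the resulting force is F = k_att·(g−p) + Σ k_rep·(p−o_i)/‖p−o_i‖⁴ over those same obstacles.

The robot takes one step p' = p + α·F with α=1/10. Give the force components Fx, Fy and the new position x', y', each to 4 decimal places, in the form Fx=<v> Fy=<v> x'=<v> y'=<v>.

Fx=6.6284 Fy=-5.3412 x'=-8.3372 y'=8.4659

F_att = 3/4·(g−p) = 3/4·(9,-7) = (6.7500,-5.2500)
o1: d²=25 ≤ ρ²=56; F_rep = 19·(-4,-3)/25² = (-0.1216,-0.0912)
o2: d²=697 > ρ²=56 → inactive
o3: d²=549 > ρ²=56 → inactive
o4: d²=424 > ρ²=56 → inactive
F = F_att + ΣF_rep = (6.6284,-5.3412)
p' = p + 1/10·F = (-8.3372,8.4659)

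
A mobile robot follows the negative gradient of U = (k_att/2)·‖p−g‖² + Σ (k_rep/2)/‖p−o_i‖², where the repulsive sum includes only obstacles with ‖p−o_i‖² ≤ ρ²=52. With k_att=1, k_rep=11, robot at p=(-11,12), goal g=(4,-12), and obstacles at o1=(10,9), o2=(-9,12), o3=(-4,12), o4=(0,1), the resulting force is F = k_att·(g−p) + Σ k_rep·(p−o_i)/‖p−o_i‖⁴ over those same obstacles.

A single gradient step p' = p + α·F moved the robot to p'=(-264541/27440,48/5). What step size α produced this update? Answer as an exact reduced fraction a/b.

α = 1/10

F_att = 1·(g−p) = 1·(15,-24) = (15.0000,-24.0000)
o1: d²=450 > ρ²=52 → inactive
o2: d²=4 ≤ ρ²=52; F_rep = 11·(-2,0)/4² = (-1.3750,0.0000)
o3: d²=49 ≤ ρ²=52; F_rep = 11·(-7,0)/49² = (-0.0321,0.0000)
o4: d²=242 > ρ²=52 → inactive
F = F_att + ΣF_rep = (13.5929,-24.0000)
Δp = p'−p = (1.3593,-2.4000); α = Δx/Fx = (37299/27440) / (37299/2744) = 1/10
check: Δy/Fy = (-12/5) / (-24) = 1/10 ✓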